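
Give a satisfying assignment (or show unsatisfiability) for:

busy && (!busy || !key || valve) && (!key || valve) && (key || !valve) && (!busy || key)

key = True, valve = True, busy = True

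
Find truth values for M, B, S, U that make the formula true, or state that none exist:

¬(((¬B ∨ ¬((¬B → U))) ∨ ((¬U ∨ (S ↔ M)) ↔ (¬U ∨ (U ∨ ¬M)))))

M: False, B: True, S: True, U: True

  ¬(((¬B ∨ ¬((¬B → U))) ∨ ((¬U ∨ (S ↔ M)) ↔ (¬U ∨ (U ∨ ¬M))))) = True
    (¬B ∨ ¬((¬B → U))) ∨ ((¬U ∨ (S ↔ M)) ↔ (¬U ∨ (U ∨ ¬M))) = False
      ¬B ∨ ¬((¬B → U)) = False
        ¬B = False
        ¬((¬B → U)) = False
          ¬B → U = True
            ¬B = False
      (¬U ∨ (S ↔ M)) ↔ (¬U ∨ (U ∨ ¬M)) = False
        ¬U ∨ (S ↔ M) = False
          ¬U = False
          S ↔ M = False
        ¬U ∨ (U ∨ ¬M) = True
          ¬U = False
          U ∨ ¬M = True
            ¬M = True
The formula evaluates to True.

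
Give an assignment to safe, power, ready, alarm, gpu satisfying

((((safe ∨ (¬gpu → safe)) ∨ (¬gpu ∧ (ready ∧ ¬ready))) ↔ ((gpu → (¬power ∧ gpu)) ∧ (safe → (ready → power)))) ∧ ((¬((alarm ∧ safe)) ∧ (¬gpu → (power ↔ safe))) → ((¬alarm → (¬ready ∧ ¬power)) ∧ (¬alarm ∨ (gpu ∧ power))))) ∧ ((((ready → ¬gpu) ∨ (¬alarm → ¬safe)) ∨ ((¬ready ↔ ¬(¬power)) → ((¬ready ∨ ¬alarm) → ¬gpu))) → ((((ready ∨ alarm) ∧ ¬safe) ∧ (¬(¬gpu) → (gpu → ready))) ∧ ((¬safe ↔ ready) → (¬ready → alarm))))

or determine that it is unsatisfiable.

The formula is unsatisfiable.

Case ready = True: the formula simplifies to (((safe ∨ (¬gpu → safe)) ↔ ((gpu → (¬power ∧ gpu)) ∧ (safe → power))) ∧ ((¬((alarm ∧ safe)) ∧ (¬gpu → (power ↔ safe))) → (alarm ∧ (¬alarm ∨ (gpu ∧ power))))) ∧ (((¬gpu ∨ (¬alarm → ¬safe)) ∨ (¬power → (¬alarm → ¬gpu))) → ¬safe).
  gpu = True: simplifies to ((¬power ∧ (safe → power)) ∧ (¬((alarm ∧ safe)) → (alarm ∧ (¬alarm ∨ power)))) ∧ (((¬alarm → ¬safe) ∨ (¬power → alarm)) → ¬safe).
    alarm = True: simplifies to ((¬power ∧ (safe → power)) ∧ (¬safe → power)) ∧ ¬safe.
      safe = True: the conjunct ¬safe is False.
      safe = False: simplifies to ¬power ∧ power.
        power = True: the conjunct ¬power is False.
        power = False: the conjunct power is False.
    alarm = False: the conjunct ¬((alarm ∧ safe)) → (alarm ∧ (¬alarm ∨ power)) becomes ¬False → (False ∧ True) = False.
  gpu = False: simplifies to (((safe ∨ safe) ↔ (safe → power)) ∧ ((¬((alarm ∧ safe)) ∧ (power ↔ safe)) → (alarm ∧ ¬alarm))) ∧ ¬safe.
    safe = True: the conjunct ¬safe is False.
    safe = False: the conjunct (safe ∨ safe) ↔ (safe → power) becomes (False ∨ False) ↔ (False → power) = False.
Case ready = False: the formula simplifies to (((safe ∨ (¬gpu → safe)) ↔ (gpu → (¬power ∧ gpu))) ∧ ((¬((alarm ∧ safe)) ∧ (¬gpu → (power ↔ safe))) → ((¬alarm → ¬power) ∧ (¬alarm ∨ (gpu ∧ power))))) ∧ (((alarm ∧ ¬safe) ∧ (¬(¬gpu) → ¬gpu)) ∧ (safe → alarm)).
  gpu = True: the conjunct ¬(¬gpu) → ¬gpu becomes ¬False → ¬True = False.
  gpu = False: simplifies to ((safe ∨ safe) ∧ ((¬((alarm ∧ safe)) ∧ (power ↔ safe)) → ((¬alarm → ¬power) ∧ ¬alarm))) ∧ ((alarm ∧ ¬safe) ∧ (safe → alarm)).
    safe = True: the conjunct ¬safe is False.
    safe = False: the conjunct safe ∨ safe becomes False ∨ False = False.
Both cases fail — unsatisfiable.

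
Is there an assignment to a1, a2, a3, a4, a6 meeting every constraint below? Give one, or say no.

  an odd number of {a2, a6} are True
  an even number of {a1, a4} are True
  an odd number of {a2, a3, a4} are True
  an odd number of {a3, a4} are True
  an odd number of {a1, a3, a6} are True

Unsatisfiable

Adding constraints 1, 2, 3, 5 mod 2: every variable appears an even number of times on the left, so the left side is 0.
But the right sides sum to 1 (mod 2). 0 ≠ 1 — the system is inconsistent.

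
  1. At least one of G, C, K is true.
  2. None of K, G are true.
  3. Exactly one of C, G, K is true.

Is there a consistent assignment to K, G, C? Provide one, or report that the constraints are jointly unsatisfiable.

K=F; G=F; C=T

  (1) {G, C, K}: 1 true — at least one ✓
  (2) {K, G}: 0 true — none ✓
  (3) {C, G, K}: 1 true — exactly one ✓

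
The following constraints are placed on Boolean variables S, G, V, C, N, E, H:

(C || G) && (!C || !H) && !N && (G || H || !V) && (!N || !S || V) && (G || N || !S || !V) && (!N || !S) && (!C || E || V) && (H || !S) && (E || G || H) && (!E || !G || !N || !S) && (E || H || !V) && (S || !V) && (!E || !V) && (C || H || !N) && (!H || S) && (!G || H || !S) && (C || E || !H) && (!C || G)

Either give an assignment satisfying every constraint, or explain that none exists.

S = False, G = True, V = False, C = False, N = False, E = True, H = False

Unit clause (!N) forces N = False.
Set S = False.
  then (S || !V) forces V = False.
  then (!H || S) forces H = False.
Try G = False:
  (C || G) forces C = True.
  clause (!C || G) is falsified — backtrack.
So G = True.
Set C = False.
Set E = True.
All clauses satisfied.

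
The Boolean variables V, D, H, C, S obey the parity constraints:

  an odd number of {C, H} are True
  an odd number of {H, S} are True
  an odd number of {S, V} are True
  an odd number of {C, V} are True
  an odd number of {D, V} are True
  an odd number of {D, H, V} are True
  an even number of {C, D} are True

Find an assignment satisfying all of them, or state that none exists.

V = False; D = True; H = False; C = True; S = True

{C, H}: 1 true → odd ✓
{H, S}: 1 true → odd ✓
{S, V}: 1 true → odd ✓
{C, V}: 1 true → odd ✓
{D, V}: 1 true → odd ✓
{D, H, V}: 1 true → odd ✓
{C, D}: 2 true → even ✓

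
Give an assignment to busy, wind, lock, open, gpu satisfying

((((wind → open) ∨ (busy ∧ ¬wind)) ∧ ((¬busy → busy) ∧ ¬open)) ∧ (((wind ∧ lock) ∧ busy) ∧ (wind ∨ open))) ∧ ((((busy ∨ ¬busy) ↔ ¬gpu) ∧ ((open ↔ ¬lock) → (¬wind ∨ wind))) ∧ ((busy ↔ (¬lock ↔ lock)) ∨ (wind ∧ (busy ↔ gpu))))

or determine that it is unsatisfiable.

Unsatisfiable — no assignment works.

Case wind = True: the formula simplifies to ((open ∧ ((¬busy → busy) ∧ ¬open)) ∧ (lock ∧ busy)) ∧ (((busy ∨ ¬busy) ↔ ¬gpu) ∧ ((busy ↔ (¬lock ↔ lock)) ∨ (busy ↔ gpu))).
  open = True: the conjunct ¬open is False.
  open = False: the conjunct open is False.
Case wind = False: the conjunct wind is False.
Both cases fail — unsatisfiable.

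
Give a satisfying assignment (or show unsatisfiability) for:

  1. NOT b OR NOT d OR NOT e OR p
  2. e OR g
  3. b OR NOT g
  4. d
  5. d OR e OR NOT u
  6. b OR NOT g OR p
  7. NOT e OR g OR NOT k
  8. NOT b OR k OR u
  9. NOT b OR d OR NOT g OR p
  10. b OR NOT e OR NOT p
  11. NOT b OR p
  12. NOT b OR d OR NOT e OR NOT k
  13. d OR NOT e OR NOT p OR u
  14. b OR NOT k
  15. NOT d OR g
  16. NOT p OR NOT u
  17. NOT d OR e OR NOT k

k = True; e = True; g = True; u = False; b = True; d = True; p = True

Unit clause (d) forces d = True.
In (NOT d OR g) only g is left, so g = True.
In (b OR NOT g) only b is left, so b = True.
In (NOT b OR p) only p is left, so p = True.
In (NOT p OR NOT u) only NOT u is left, so u = False.
In (NOT b OR k OR u) only k is left, so k = True.
In (NOT d OR e OR NOT k) only e is left, so e = True.
All clauses satisfied.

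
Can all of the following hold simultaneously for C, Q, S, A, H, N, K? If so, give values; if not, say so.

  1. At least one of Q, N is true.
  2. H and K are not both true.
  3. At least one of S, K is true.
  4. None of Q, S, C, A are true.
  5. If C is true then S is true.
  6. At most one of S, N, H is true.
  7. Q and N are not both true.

C: False; Q: False; S: False; A: False; H: False; N: True; K: True

  (1) {Q, N}: 1 true — at least one ✓
  (2) H=F, K=T — not both ✓
  (3) {S, K}: 1 true — at least one ✓
  (4) {Q, S, C, A}: 0 true — none ✓
  (5) C=F ⇒ S: vacuous ✓
  (6) {S, N, H}: 1 true — at most one ✓
  (7) Q=F, N=T — not both ✓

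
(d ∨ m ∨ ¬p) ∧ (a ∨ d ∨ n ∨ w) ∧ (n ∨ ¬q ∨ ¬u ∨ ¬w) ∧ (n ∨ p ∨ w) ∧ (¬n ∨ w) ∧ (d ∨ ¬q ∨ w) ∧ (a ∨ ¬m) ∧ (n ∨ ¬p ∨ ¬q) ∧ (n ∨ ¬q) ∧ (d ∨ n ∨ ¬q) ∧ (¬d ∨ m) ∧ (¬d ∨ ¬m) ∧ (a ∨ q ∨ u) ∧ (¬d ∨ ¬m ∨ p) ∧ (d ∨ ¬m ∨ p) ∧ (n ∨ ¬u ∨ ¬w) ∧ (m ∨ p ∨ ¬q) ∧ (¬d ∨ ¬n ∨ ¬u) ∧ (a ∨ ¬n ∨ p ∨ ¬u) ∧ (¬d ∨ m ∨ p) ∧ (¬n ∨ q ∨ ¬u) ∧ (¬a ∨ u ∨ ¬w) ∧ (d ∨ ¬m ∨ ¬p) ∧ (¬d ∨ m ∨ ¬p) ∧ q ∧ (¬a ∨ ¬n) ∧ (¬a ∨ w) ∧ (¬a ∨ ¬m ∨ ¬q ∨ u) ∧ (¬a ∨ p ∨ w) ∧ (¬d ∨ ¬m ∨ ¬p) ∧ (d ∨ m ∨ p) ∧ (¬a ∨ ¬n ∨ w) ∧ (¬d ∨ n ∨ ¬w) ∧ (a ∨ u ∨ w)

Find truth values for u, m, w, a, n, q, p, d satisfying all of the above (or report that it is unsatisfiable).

The formula is unsatisfiable.

Case m = True:
  (a ∨ ¬m) forces a = True.
  (¬d ∨ ¬m) forces d = False.
  (d ∨ ¬m ∨ p) forces p = True.
  Clause (d ∨ ¬m ∨ ¬p) is falsified — contradiction.
Case m = False:
  (¬d ∨ m) forces d = False.
  (d ∨ m ∨ ¬p) forces p = False.
  Clause (d ∨ m ∨ p) is falsified — contradiction.
Both cases fail, so the formula is unsatisfiable.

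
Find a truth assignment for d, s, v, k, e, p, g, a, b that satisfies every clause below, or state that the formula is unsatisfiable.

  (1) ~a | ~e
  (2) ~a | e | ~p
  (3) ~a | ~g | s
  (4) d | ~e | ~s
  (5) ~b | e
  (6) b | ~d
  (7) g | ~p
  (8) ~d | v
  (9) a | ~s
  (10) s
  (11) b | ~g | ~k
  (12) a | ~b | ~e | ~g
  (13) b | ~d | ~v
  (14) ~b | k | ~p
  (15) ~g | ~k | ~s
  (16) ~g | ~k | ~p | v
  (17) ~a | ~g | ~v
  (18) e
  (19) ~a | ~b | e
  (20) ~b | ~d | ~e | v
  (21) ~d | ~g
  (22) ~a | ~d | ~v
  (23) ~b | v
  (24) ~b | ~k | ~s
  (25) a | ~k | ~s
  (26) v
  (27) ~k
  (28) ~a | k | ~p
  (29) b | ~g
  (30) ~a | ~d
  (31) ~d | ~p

No satisfying assignment exists.

Case s = True:
  (a | ~s) forces a = True.
  (~a | ~e) forces e = False.
  Clause (e) is falsified — contradiction.
Case s = False:
  Clause (s) is falsified — contradiction.
Both cases fail, so the formula is unsatisfiable.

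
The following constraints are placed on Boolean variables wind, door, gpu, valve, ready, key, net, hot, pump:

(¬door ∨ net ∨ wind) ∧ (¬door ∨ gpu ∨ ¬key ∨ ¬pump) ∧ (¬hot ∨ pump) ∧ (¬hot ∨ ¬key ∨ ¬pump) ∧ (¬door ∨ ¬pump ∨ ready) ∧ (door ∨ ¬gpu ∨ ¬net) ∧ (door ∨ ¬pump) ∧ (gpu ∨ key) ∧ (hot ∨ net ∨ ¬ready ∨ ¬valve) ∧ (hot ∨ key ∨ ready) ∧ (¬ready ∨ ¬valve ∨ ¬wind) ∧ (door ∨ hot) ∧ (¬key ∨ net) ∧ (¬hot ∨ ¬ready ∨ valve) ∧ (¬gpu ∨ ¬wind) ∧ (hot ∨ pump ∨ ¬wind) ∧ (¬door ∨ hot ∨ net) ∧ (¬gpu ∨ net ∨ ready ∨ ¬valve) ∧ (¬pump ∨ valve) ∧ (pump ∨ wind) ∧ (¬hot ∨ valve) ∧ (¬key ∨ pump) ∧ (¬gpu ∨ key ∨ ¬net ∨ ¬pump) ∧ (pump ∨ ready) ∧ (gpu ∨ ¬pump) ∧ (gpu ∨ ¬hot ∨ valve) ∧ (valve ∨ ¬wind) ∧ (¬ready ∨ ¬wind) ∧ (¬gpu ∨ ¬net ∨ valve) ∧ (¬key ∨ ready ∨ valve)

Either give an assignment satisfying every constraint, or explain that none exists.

Set wind = False.
  then (pump ∨ wind) forces pump = True.
  then (gpu ∨ ¬pump) forces gpu = True.
  then (door ∨ ¬pump) forces door = True.
  then (¬pump ∨ valve) forces valve = True.
  then (¬door ∨ net ∨ wind) forces net = True.
  then (¬door ∨ ¬pump ∨ ready) forces ready = True.
  then (¬gpu ∨ key ∨ ¬net ∨ ¬pump) forces key = True.
  then (¬hot ∨ ¬key ∨ ¬pump) forces hot = False.
All clauses satisfied.

wind: False, door: True, gpu: True, valve: True, ready: True, key: True, net: True, hot: False, pump: True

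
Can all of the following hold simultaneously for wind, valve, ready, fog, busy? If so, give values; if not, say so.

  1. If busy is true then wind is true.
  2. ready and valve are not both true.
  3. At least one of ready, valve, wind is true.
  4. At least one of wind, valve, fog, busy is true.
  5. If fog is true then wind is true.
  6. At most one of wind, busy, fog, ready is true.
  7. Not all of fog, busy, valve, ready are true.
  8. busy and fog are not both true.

wind = False, valve = True, ready = False, fog = False, busy = False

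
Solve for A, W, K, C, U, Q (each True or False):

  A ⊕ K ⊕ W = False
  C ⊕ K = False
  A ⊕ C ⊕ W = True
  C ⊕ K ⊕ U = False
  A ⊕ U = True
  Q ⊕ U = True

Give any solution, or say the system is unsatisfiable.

The formula is unsatisfiable.

Adding constraints 1, 2, 3 mod 2: every variable appears an even number of times on the left, so the left side is 0.
But the right sides sum to 1 (mod 2). 0 ≠ 1 — the system is inconsistent.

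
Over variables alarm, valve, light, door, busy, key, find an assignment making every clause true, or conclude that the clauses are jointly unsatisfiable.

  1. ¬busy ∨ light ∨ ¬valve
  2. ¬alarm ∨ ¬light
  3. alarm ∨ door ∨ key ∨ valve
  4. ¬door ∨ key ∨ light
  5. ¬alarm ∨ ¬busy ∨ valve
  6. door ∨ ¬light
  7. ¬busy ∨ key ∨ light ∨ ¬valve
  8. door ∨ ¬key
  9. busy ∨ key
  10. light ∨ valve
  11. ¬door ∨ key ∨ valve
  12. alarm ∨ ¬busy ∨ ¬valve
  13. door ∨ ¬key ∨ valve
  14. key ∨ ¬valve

Set alarm = False.
Set valve = True.
  then (alarm ∨ ¬busy ∨ ¬valve) forces busy = False.
  then (key ∨ ¬valve) forces key = True.
  then (door ∨ ¬key) forces door = True.
Set light = False.
All clauses satisfied.

alarm = False, valve = True, light = False, door = True, busy = False, key = True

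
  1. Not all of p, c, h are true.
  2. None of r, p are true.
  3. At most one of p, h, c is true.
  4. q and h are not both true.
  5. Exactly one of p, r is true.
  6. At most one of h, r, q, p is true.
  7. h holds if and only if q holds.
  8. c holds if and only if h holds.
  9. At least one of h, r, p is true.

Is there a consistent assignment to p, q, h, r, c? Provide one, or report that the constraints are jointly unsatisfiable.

No satisfying assignment exists.

Case p = True:
  Constraint (2) is violated (p=T) — contradiction.
Case p = False:
  (2) forces r = False.
  Constraint (5) is violated (p=F, r=F) — contradiction.
Both cases fail — unsatisfiable.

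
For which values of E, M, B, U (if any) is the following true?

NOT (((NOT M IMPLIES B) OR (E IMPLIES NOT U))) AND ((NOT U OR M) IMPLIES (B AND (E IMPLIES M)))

E = True, M = False, B = False, U = True

  NOT (((NOT M IMPLIES B) OR (E IMPLIES NOT U))) = True
    (NOT M IMPLIES B) OR (E IMPLIES NOT U) = False
      NOT M IMPLIES B = False
        NOT M = True
      E IMPLIES NOT U = False
        NOT U = False
  (NOT U OR M) IMPLIES (B AND (E IMPLIES M)) = True
    NOT U OR M = False
      NOT U = False
    B AND (E IMPLIES M) = False
      E IMPLIES M = False
Both conjuncts True, so the formula holds.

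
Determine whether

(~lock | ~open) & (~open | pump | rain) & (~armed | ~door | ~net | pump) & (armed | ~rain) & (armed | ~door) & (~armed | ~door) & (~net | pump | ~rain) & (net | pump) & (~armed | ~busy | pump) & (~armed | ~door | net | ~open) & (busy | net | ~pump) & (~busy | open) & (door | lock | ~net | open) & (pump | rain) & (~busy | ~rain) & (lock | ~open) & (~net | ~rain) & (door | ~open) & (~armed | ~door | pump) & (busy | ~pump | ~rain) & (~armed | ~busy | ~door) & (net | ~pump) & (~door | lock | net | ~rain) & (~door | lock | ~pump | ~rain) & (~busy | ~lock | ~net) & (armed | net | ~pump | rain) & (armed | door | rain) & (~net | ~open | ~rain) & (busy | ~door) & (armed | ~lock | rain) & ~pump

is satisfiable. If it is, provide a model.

Case pump = True:
  Clause (~pump) is falsified — contradiction.
Case pump = False:
  (net | pump) forces net = True.
  (~net | pump | ~rain) forces rain = False.
  Clause (pump | rain) is falsified — contradiction.
Both cases fail, so the formula is unsatisfiable.

Unsatisfiable — no assignment works.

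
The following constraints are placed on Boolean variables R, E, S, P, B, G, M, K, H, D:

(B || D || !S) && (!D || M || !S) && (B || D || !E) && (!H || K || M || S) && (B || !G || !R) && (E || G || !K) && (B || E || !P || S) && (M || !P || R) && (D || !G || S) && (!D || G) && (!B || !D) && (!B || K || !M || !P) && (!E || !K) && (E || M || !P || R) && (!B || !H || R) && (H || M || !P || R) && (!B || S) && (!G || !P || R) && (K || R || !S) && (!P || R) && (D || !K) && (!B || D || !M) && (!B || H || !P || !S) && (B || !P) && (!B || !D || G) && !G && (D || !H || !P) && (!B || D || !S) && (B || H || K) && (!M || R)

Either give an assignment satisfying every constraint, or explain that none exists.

R=T; E=F; S=F; P=F; B=F; G=F; M=T; K=F; H=T; D=F

Unit clause (!G) forces G = False.
In (!D || G) only !D is left, so D = False.
In (D || !K) only !K is left, so K = False.
Set R = True.
Try E = True:
  (B || D || !E) forces B = True.
  (!B || S) forces S = True.
  clause (!B || D || !S) is falsified — backtrack.
So E = False.
Try S = True:
  (B || D || !S) forces B = True.
  clause (!B || D || !S) is falsified — backtrack.
So S = False.
  then (!B || S) forces B = False.
  then (B || !P) forces P = False.
  then (B || H || K) forces H = True.
  then (!H || K || M || S) forces M = True.
All clauses satisfied.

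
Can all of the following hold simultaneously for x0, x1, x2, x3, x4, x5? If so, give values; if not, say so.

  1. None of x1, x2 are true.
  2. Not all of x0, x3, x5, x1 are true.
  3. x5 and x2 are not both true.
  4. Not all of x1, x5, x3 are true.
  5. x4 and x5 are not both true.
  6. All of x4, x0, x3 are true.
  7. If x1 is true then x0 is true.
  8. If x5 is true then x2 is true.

x0=T, x1=F, x2=F, x3=T, x4=T, x5=F

  (1) {x1, x2}: 0 true — none ✓
  (2) {x0, x3, x5, x1}: 2/4 true — not all ✓
  (3) x5=F, x2=F — not both ✓
  (4) {x1, x5, x3}: 1/3 true — not all ✓
  (5) x4=T, x5=F — not both ✓
  (6) {x4, x0, x3}: all 3 true ✓
  (7) x1=F ⇒ x0: vacuous ✓
  (8) x5=F ⇒ x2: vacuous ✓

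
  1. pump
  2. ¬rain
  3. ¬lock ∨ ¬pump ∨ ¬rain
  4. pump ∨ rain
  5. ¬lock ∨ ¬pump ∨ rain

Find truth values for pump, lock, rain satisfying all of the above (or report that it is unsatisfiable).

Unit clause (pump) forces pump = True.
Unit clause (¬rain) forces rain = False.
In (¬lock ∨ ¬pump ∨ rain) only ¬lock is left, so lock = False.
Check each clause:
  (pump): pump holds.
  (¬rain): ¬rain holds.
  (¬lock ∨ ¬pump ∨ ¬rain): ¬lock holds.
  (pump ∨ rain): pump holds.
  (¬lock ∨ ¬pump ∨ rain): ¬lock holds.
All clauses satisfied.

pump = True; lock = False; rain = False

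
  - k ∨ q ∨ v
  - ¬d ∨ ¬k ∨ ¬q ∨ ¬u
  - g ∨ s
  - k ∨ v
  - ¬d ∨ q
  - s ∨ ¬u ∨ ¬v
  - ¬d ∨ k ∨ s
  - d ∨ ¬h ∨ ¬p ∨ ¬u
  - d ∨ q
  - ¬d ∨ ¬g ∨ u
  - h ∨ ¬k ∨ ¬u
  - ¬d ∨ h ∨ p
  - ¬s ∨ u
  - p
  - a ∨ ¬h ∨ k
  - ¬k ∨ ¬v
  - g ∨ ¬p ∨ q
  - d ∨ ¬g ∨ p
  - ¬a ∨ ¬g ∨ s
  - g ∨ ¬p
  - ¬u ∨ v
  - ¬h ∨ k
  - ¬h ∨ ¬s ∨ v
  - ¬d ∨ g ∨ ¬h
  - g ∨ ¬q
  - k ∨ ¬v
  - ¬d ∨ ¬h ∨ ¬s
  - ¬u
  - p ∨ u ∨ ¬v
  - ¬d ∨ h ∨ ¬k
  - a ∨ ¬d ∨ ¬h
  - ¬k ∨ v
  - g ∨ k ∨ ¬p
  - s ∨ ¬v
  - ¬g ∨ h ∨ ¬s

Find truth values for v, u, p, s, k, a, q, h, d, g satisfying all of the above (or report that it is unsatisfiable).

Case v = True:
  (p) forces p = True.
  (¬k ∨ ¬v) forces k = False.
  Clause (k ∨ ¬v) is falsified — contradiction.
Case v = False:
  (k ∨ v) forces k = True.
  Clause (¬k ∨ v) is falsified — contradiction.
Both cases fail, so the formula is unsatisfiable.

The formula is unsatisfiable.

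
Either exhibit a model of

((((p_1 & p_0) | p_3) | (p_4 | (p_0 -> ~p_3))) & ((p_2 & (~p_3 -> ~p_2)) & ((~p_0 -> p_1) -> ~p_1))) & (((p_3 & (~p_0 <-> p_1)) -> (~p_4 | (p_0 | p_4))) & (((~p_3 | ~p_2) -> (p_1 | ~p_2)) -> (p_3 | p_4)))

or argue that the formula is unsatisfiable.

p_0 = True, p_1 = False, p_2 = True, p_3 = True, p_4 = False

  (((p_1 & p_0) | p_3) | (p_4 | (p_0 -> ~p_3))) & ((p_2 & (~p_3 -> ~p_2)) & ((~p_0 -> p_1) -> ~p_1)) = True
    ((p_1 & p_0) | p_3) | (p_4 | (p_0 -> ~p_3)) = True
      (p_1 & p_0) | p_3 = True
        p_1 & p_0 = False
      p_4 | (p_0 -> ~p_3) = False
        p_0 -> ~p_3 = False
          ~p_3 = False
    (p_2 & (~p_3 -> ~p_2)) & ((~p_0 -> p_1) -> ~p_1) = True
      p_2 & (~p_3 -> ~p_2) = True
        ~p_3 -> ~p_2 = True
          ~p_3 = False
          ~p_2 = False
      (~p_0 -> p_1) -> ~p_1 = True
        ~p_0 -> p_1 = True
          ~p_0 = False
        ~p_1 = True
  ((p_3 & (~p_0 <-> p_1)) -> (~p_4 | (p_0 | p_4))) & (((~p_3 | ~p_2) -> (p_1 | ~p_2)) -> (p_3 | p_4)) = True
    (p_3 & (~p_0 <-> p_1)) -> (~p_4 | (p_0 | p_4)) = True
      p_3 & (~p_0 <-> p_1) = True
        ~p_0 <-> p_1 = True
          ~p_0 = False
      ~p_4 | (p_0 | p_4) = True
        ~p_4 = True
        p_0 | p_4 = True
    ((~p_3 | ~p_2) -> (p_1 | ~p_2)) -> (p_3 | p_4) = True
      (~p_3 | ~p_2) -> (p_1 | ~p_2) = True
        ~p_3 | ~p_2 = False
          ~p_3 = False
          ~p_2 = False
        p_1 | ~p_2 = False
          ~p_2 = False
      p_3 | p_4 = True
Both conjuncts True, so the formula holds.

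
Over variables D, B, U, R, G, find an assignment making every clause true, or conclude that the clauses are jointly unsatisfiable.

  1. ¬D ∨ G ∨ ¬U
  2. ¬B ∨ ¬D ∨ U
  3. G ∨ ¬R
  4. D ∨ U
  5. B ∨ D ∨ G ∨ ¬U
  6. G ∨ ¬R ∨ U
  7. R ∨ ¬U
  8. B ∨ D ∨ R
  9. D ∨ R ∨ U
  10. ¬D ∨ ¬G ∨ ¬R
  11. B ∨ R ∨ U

D=F, B=T, U=T, R=T, G=T

Set D = False.
  then (D ∨ U) forces U = True.
  then (R ∨ ¬U) forces R = True.
  then (G ∨ ¬R) forces G = True.
Set B = True.
All clauses satisfied.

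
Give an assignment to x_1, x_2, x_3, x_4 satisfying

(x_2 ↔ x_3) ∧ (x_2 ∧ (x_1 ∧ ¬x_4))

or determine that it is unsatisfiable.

x_1: True, x_2: True, x_3: True, x_4: False

  x_2 ↔ x_3 = True
  x_2 ∧ (x_1 ∧ ¬x_4) = True
    x_1 ∧ ¬x_4 = True
      ¬x_4 = True
Both conjuncts True, so the formula holds.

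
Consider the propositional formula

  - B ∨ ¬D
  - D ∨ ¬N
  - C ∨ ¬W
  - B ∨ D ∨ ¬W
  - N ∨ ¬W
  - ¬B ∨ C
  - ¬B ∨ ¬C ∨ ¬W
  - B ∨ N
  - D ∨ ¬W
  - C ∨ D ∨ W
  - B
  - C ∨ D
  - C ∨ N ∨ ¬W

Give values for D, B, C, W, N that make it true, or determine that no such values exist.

Unit clause (B) forces B = True.
In (¬B ∨ C) only C is left, so C = True.
In (¬B ∨ ¬C ∨ ¬W) only ¬W is left, so W = False.
Set D = False.
  then (D ∨ ¬N) forces N = False.
All clauses satisfied.

D=F, B=T, C=T, W=F, N=F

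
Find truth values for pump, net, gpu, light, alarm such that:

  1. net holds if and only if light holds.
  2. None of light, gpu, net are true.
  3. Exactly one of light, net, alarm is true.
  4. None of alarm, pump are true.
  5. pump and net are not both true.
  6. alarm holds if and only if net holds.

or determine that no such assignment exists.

Case alarm = True:
  Constraint (4) is violated (alarm=T) — contradiction.
Case alarm = False:
  (2) forces light = False.
  (1) with light=F forces net = False.
  Constraint (3) is violated (light=F, net=F, alarm=F) — contradiction.
Both cases fail — unsatisfiable.

Unsatisfiable — no assignment works.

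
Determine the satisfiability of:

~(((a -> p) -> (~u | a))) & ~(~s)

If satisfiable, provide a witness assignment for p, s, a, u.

p = False, s = True, a = False, u = True

  ~(((a -> p) -> (~u | a))) = True
    (a -> p) -> (~u | a) = False
      a -> p = True
      ~u | a = False
        ~u = False
  ~(~s) = True
    ~s = False
Both conjuncts True, so the formula holds.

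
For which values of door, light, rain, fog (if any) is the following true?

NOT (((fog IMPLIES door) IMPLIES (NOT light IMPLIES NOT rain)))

door = True; light = False; rain = True; fog = False

  NOT (((fog IMPLIES door) IMPLIES (NOT light IMPLIES NOT rain))) = True
    (fog IMPLIES door) IMPLIES (NOT light IMPLIES NOT rain) = False
      fog IMPLIES door = True
      NOT light IMPLIES NOT rain = False
        NOT light = True
        NOT rain = False
The formula evaluates to True.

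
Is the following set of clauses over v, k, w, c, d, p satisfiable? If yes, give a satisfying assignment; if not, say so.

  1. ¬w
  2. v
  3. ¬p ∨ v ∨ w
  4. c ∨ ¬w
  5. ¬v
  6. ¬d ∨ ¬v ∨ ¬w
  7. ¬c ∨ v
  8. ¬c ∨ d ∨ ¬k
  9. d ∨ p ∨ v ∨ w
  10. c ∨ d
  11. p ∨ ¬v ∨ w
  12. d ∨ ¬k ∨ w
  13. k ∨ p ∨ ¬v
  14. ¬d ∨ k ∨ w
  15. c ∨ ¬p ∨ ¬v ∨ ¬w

The formula is unsatisfiable.

Case v = True:
  Clause (¬v) is falsified — contradiction.
Case v = False:
  Clause (v) is falsified — contradiction.
Both cases fail, so the formula is unsatisfiable.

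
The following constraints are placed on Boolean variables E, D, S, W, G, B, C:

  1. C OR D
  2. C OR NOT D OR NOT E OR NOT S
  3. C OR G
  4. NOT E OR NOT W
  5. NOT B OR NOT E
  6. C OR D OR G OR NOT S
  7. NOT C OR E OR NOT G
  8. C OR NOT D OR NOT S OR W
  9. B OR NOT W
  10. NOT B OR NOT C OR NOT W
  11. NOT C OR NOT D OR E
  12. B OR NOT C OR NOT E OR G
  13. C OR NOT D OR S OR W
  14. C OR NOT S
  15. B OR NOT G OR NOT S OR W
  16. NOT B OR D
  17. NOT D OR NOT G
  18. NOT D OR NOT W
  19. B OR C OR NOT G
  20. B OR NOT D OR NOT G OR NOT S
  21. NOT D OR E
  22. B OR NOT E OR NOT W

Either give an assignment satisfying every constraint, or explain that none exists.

E: False, D: False, S: True, W: False, G: False, B: False, C: True

Set E = False.
  then (NOT D OR E) forces D = False.
  then (C OR D) forces C = True.
  then (NOT C OR E OR NOT G) forces G = False.
  then (NOT B OR D) forces B = False.
  then (B OR NOT W) forces W = False.
Set S = True.
All clauses satisfied.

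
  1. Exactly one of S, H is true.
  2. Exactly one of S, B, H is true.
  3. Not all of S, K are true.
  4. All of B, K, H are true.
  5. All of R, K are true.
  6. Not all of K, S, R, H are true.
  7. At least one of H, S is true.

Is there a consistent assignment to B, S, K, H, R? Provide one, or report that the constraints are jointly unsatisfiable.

Case B = True:
  (2) with B=T forces S = False.
  (1) with S=F forces H = True.
  Constraint (2) is violated (B=T, H=T) — contradiction.
Case B = False:
  Constraint (4) is violated (B=F) — contradiction.
Both cases fail — unsatisfiable.

Unsatisfiable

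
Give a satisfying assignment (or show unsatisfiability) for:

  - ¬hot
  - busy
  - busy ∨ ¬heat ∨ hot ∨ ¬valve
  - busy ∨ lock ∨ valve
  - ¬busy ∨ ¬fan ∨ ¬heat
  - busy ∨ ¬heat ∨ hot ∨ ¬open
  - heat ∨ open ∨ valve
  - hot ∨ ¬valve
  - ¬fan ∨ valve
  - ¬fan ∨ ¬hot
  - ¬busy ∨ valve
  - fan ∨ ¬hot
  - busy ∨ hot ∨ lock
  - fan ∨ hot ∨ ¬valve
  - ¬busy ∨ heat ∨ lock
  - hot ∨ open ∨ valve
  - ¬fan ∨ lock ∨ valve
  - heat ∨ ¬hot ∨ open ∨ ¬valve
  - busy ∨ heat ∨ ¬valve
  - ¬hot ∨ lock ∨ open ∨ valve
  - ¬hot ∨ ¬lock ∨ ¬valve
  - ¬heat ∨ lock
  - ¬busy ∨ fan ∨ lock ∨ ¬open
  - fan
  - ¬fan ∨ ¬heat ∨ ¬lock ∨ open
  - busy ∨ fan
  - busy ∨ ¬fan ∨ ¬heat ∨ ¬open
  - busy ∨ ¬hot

Unsatisfiable

Case hot = True:
  Clause (¬hot) is falsified — contradiction.
Case hot = False:
  (busy) forces busy = True.
  (hot ∨ ¬valve) forces valve = False.
  Clause (¬busy ∨ valve) is falsified — contradiction.
Both cases fail, so the formula is unsatisfiable.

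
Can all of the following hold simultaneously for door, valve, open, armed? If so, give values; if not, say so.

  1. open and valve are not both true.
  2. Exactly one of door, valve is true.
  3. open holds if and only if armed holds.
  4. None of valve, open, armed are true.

door=T; valve=F; open=F; armed=F

  (1) open=F, valve=F — not both ✓
  (2) {door, valve}: 1 true — exactly one ✓
  (3) open=F, armed=F — same ✓
  (4) {valve, open, armed}: 0 true — none ✓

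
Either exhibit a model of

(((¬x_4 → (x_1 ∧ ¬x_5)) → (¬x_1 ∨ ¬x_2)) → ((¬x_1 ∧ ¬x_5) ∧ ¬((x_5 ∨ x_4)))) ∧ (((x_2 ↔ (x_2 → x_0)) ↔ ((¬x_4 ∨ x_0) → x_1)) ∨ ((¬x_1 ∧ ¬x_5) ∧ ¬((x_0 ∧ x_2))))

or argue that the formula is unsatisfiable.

x_0 = True, x_1 = False, x_2 = False, x_4 = False, x_5 = False

  ((¬x_4 → (x_1 ∧ ¬x_5)) → (¬x_1 ∨ ¬x_2)) → ((¬x_1 ∧ ¬x_5) ∧ ¬((x_5 ∨ x_4))) = True
    (¬x_4 → (x_1 ∧ ¬x_5)) → (¬x_1 ∨ ¬x_2) = True
      ¬x_4 → (x_1 ∧ ¬x_5) = False
        ¬x_4 = True
        x_1 ∧ ¬x_5 = False
          ¬x_5 = True
      ¬x_1 ∨ ¬x_2 = True
        ¬x_1 = True
        ¬x_2 = True
    (¬x_1 ∧ ¬x_5) ∧ ¬((x_5 ∨ x_4)) = True
      ¬x_1 ∧ ¬x_5 = True
        ¬x_1 = True
        ¬x_5 = True
      ¬((x_5 ∨ x_4)) = True
        x_5 ∨ x_4 = False
  ((x_2 ↔ (x_2 → x_0)) ↔ ((¬x_4 ∨ x_0) → x_1)) ∨ ((¬x_1 ∧ ¬x_5) ∧ ¬((x_0 ∧ x_2))) = True
    (x_2 ↔ (x_2 → x_0)) ↔ ((¬x_4 ∨ x_0) → x_1) = True
      x_2 ↔ (x_2 → x_0) = False
        x_2 → x_0 = True
      (¬x_4 ∨ x_0) → x_1 = False
        ¬x_4 ∨ x_0 = True
          ¬x_4 = True
    (¬x_1 ∧ ¬x_5) ∧ ¬((x_0 ∧ x_2)) = True
      ¬x_1 ∧ ¬x_5 = True
        ¬x_1 = True
        ¬x_5 = True
      ¬((x_0 ∧ x_2)) = True
        x_0 ∧ x_2 = False
Both conjuncts True, so the formula holds.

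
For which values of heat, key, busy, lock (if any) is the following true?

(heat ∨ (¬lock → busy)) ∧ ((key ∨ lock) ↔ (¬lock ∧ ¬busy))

heat: True; key: False; busy: True; lock: False

  heat ∨ (¬lock → busy) = True
    ¬lock → busy = True
      ¬lock = True
  (key ∨ lock) ↔ (¬lock ∧ ¬busy) = True
    key ∨ lock = False
    ¬lock ∧ ¬busy = False
      ¬lock = True
      ¬busy = False
Both conjuncts True, so the formula holds.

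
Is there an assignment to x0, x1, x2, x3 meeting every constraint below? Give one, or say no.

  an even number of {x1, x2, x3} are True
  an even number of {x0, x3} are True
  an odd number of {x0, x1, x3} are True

x0 = True, x1 = True, x2 = False, x3 = True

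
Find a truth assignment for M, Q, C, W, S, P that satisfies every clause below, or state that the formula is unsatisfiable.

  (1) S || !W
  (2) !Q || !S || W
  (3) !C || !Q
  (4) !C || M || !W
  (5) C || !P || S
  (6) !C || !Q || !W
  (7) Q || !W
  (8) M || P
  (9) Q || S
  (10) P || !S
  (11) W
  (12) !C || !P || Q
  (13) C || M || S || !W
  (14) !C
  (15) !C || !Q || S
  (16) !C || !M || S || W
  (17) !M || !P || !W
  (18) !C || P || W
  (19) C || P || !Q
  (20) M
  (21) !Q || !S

No satisfying assignment exists.

Case W = True:
  (S || !W) forces S = True.
  (Q || !W) forces Q = True.
  Clause (!Q || !S) is falsified — contradiction.
Case W = False:
  Clause (W) is falsified — contradiction.
Both cases fail, so the formula is unsatisfiable.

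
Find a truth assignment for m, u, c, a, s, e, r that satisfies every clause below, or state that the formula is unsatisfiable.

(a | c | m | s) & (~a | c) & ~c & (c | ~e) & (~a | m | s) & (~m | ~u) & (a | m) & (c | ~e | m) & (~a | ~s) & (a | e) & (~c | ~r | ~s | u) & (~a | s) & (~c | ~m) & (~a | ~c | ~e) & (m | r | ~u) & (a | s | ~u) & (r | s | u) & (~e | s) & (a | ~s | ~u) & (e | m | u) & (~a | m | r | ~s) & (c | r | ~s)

Case c = True:
  Clause (~c) is falsified — contradiction.
Case c = False:
  (~a | c) forces a = False.
  (c | ~e) forces e = False.
  Clause (a | e) is falsified — contradiction.
Both cases fail, so the formula is unsatisfiable.

Unsatisfiable — no assignment works.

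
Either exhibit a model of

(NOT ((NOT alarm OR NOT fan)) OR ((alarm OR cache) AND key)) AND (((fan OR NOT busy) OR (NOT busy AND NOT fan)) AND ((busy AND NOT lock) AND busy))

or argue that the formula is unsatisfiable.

key = False, lock = False, fan = True, cache = False, alarm = True, busy = True

  NOT ((NOT alarm OR NOT fan)) OR ((alarm OR cache) AND key) = True
    NOT ((NOT alarm OR NOT fan)) = True
      NOT alarm OR NOT fan = False
        NOT alarm = False
        NOT fan = False
    (alarm OR cache) AND key = False
      alarm OR cache = True
  ((fan OR NOT busy) OR (NOT busy AND NOT fan)) AND ((busy AND NOT lock) AND busy) = True
    (fan OR NOT busy) OR (NOT busy AND NOT fan) = True
      fan OR NOT busy = True
        NOT busy = False
      NOT busy AND NOT fan = False
        NOT busy = False
        NOT fan = False
    (busy AND NOT lock) AND busy = True
      busy AND NOT lock = True
        NOT lock = True
Both conjuncts True, so the formula holds.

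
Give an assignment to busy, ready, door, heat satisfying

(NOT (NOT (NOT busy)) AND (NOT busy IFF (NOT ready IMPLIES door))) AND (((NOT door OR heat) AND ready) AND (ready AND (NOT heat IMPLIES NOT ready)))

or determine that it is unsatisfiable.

busy = False, ready = True, door = True, heat = True

  NOT (NOT (NOT busy)) AND (NOT busy IFF (NOT ready IMPLIES door)) = True
    NOT (NOT (NOT busy)) = True
      NOT (NOT busy) = False
        NOT busy = True
    NOT busy IFF (NOT ready IMPLIES door) = True
      NOT busy = True
      NOT ready IMPLIES door = True
        NOT ready = False
  ((NOT door OR heat) AND ready) AND (ready AND (NOT heat IMPLIES NOT ready)) = True
    (NOT door OR heat) AND ready = True
      NOT door OR heat = True
        NOT door = False
    ready AND (NOT heat IMPLIES NOT ready) = True
      NOT heat IMPLIES NOT ready = True
        NOT heat = False
        NOT ready = False
Both conjuncts True, so the formula holds.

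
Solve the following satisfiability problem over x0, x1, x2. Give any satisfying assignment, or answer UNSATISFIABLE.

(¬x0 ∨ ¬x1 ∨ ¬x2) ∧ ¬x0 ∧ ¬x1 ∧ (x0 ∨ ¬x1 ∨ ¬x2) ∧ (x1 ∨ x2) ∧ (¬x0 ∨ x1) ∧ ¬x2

Case x0 = True:
  Clause (¬x0) is falsified — contradiction.
Case x0 = False:
  (¬x1) forces x1 = False.
  (x1 ∨ x2) forces x2 = True.
  Clause (¬x2) is falsified — contradiction.
Both cases fail, so the formula is unsatisfiable.

Unsatisfiable — no assignment works.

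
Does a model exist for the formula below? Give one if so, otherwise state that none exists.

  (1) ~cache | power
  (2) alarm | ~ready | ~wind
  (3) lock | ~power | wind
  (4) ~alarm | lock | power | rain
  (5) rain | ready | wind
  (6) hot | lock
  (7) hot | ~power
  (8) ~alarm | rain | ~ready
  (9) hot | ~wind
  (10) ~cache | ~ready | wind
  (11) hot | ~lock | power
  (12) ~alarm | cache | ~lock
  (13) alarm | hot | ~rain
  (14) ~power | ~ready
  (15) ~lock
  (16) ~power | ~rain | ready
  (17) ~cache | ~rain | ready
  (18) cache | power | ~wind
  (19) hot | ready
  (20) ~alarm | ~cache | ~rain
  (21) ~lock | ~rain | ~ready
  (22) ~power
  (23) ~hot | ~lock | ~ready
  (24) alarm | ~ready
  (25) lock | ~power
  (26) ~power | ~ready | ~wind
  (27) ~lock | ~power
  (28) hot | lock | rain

Unit clause (~lock) forces lock = False.
Unit clause (~power) forces power = False.
In (~cache | power) only ~cache is left, so cache = False.
In (hot | lock) only hot is left, so hot = True.
In (cache | power | ~wind) only ~wind is left, so wind = False.
Set ready = True.
  then (alarm | ~ready) forces alarm = True.
  then (~alarm | lock | power | rain) forces rain = True.
All clauses satisfied.

lock = False; power = False; ready = True; alarm = True; cache = False; wind = False; rain = True; hot = True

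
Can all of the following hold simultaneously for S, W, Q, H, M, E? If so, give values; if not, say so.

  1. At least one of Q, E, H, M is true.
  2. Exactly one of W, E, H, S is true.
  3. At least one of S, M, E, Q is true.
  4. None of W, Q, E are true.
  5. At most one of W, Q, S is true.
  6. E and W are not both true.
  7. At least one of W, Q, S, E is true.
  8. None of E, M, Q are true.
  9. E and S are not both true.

Case M = True:
  Constraint (8) is violated (M=T) — contradiction.
Case M = False:
  (4) forces W = False.
  (4) forces Q = False.
  (4) forces E = False.
  (1) with Q=F, E=F, M=F forces H = True.
  (2) with H=T forces S = False.
  Constraint (3) is violated (S=F, M=F, E=F, Q=F) — contradiction.
Both cases fail — unsatisfiable.

Unsatisfiable — no assignment works.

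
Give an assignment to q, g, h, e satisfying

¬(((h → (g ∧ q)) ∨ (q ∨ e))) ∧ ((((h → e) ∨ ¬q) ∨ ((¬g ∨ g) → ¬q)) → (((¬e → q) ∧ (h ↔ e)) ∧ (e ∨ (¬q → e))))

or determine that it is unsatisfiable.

Case q = True: the conjunct ¬(((h → (g ∧ q)) ∨ (q ∨ e))) becomes ¬(((h → g) ∨ True)) = False.
Case q = False: the formula simplifies to ¬((¬h ∨ e)) ∧ ((e ∧ (h ↔ e)) ∧ (e ∨ e)).
  e = True: the conjunct ¬((¬h ∨ e)) becomes ¬((¬h ∨ True)) = False.
  e = False: the conjunct e is False.
Both cases fail — unsatisfiable.

No satisfying assignment exists.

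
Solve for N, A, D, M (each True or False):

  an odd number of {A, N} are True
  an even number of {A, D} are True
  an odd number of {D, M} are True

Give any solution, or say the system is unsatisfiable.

N=T; A=F; D=F; M=T

{A, N}: 1 true → odd ✓
{A, D}: 0 true → even ✓
{D, M}: 1 true → odd ✓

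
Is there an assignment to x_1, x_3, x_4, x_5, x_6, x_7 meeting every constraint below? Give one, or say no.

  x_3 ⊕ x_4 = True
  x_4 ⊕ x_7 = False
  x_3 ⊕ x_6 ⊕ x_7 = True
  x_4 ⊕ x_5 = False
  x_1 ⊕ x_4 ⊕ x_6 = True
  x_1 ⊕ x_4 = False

The formula is unsatisfiable.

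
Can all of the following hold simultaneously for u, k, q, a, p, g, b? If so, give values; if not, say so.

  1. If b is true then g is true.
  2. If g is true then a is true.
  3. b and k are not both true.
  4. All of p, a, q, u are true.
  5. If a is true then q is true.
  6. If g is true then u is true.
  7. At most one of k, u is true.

u = True; k = False; q = True; a = True; p = True; g = True; b = True

  (1) b=T ⇒ g: T ✓
  (2) g=T ⇒ a: T ✓
  (3) b=T, k=F — not both ✓
  (4) {p, a, q, u}: all 4 true ✓
  (5) a=T ⇒ q: T ✓
  (6) g=T ⇒ u: T ✓
  (7) {k, u}: 1 true — at most one ✓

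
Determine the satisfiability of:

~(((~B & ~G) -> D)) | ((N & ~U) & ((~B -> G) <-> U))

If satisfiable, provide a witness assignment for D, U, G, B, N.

D = False, U = False, G = False, B = False, N = True

  ~(((~B & ~G) -> D)) | ((N & ~U) & ((~B -> G) <-> U)) = True
    ~(((~B & ~G) -> D)) = True
      (~B & ~G) -> D = False
        ~B & ~G = True
          ~B = True
          ~G = True
    (N & ~U) & ((~B -> G) <-> U) = True
      N & ~U = True
        ~U = True
      (~B -> G) <-> U = True
        ~B -> G = False
          ~B = True
The formula evaluates to True.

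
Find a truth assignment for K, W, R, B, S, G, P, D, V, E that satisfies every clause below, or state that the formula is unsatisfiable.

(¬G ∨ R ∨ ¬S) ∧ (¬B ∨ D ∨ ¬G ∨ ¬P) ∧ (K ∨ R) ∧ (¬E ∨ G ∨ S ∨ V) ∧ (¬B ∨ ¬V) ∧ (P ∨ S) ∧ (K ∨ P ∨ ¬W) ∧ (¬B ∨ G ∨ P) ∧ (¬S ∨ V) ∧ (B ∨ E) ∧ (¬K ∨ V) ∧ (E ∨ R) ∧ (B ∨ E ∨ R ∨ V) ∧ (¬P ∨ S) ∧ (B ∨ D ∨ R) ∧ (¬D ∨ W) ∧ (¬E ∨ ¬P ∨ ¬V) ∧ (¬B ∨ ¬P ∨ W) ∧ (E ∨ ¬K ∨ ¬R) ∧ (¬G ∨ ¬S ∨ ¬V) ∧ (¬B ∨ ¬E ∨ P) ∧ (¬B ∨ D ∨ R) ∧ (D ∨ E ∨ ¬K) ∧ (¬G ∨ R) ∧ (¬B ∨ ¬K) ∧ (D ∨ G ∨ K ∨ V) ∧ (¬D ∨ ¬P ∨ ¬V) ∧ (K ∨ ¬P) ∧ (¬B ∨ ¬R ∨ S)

K: True, W: True, R: True, B: False, S: True, G: False, P: False, D: True, V: True, E: True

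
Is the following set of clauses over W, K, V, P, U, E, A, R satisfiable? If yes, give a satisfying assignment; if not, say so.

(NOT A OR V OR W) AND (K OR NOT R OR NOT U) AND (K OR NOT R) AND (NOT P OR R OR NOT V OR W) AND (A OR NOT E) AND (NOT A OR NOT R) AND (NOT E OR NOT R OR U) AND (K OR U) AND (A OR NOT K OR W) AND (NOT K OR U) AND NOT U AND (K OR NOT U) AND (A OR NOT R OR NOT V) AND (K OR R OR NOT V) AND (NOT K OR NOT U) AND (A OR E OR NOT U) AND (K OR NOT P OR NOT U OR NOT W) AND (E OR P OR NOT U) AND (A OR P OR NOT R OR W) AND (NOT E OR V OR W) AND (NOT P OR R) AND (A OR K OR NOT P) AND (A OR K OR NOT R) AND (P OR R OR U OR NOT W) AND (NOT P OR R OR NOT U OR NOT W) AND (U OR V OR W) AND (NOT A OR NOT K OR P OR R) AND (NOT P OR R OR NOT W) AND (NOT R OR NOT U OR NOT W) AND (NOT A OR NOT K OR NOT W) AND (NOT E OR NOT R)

No satisfying assignment exists.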